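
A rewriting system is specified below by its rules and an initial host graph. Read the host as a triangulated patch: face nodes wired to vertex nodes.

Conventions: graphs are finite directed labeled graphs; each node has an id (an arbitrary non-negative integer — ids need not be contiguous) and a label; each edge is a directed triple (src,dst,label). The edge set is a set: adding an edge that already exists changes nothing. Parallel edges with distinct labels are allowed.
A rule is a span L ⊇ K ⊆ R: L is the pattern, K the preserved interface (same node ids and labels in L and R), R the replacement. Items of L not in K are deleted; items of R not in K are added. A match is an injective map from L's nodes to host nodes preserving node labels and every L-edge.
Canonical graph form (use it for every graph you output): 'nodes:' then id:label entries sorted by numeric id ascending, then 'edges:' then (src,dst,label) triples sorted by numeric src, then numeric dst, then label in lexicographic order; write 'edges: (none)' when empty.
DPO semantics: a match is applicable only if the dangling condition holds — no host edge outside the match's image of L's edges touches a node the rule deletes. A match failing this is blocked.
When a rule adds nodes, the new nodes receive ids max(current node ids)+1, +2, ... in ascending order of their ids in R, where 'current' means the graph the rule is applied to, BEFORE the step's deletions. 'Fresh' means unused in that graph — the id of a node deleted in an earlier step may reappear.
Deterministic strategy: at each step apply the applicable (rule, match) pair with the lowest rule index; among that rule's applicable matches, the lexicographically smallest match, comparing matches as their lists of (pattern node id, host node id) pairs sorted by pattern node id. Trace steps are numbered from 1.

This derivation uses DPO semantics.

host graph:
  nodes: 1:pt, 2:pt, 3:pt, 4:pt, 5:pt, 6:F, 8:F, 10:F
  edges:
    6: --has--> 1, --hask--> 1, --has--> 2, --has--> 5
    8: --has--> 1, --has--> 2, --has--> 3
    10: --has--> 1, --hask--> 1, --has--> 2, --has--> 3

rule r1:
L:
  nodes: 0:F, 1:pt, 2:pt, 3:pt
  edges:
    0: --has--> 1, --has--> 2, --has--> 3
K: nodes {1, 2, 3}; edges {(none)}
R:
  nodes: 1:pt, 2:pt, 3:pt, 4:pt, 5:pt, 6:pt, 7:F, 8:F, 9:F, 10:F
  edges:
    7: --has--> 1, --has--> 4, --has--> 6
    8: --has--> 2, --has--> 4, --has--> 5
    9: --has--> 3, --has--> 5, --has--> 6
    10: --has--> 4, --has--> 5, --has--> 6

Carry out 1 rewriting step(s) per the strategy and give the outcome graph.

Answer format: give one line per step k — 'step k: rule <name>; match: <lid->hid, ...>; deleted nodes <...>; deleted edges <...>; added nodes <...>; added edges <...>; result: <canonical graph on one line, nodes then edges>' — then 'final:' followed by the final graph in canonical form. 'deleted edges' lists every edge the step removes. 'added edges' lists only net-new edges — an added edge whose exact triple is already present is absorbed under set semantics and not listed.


step 1: rule r1; match: 0->8, 1->1, 2->2, 3->3; deleted nodes 8; deleted edges (8,1,has); (8,2,has); (8,3,has); added nodes 11, 12, 13, 14, 15, 16, 17; added edges (14,1,has); (14,11,has); (14,13,has); (15,2,has); (15,11,has); (15,12,has); (16,3,has); (16,12,has); (16,13,has); (17,11,has); (17,12,has); (17,13,has); result: nodes: 1:pt, 2:pt, 3:pt, 4:pt, 5:pt, 6:F, 10:F, 11:pt, 12:pt, 13:pt, 14:F, 15:F, 16:F, 17:F edges: (6,1,has); (6,1,hask); (6,2,has); (6,5,has); (10,1,has); (10,1,hask); (10,2,has); (10,3,has); (14,1,has); (14,11,has); (14,13,has); (15,2,has); (15,11,has); (15,12,has); (16,3,has); (16,12,has); (16,13,has); (17,11,has); (17,12,has); (17,13,has)
final:
nodes: 1:pt, 2:pt, 3:pt, 4:pt, 5:pt, 6:F, 10:F, 11:pt, 12:pt, 13:pt, 14:F, 15:F, 16:F, 17:F
edges: (6,1,has); (6,1,hask); (6,2,has); (6,5,has); (10,1,has); (10,1,hask); (10,2,has); (10,3,has); (14,1,has); (14,11,has); (14,13,has); (15,2,has); (15,11,has); (15,12,has); (16,3,has); (16,12,has); (16,13,has); (17,11,has); (17,12,has); (17,13,has)


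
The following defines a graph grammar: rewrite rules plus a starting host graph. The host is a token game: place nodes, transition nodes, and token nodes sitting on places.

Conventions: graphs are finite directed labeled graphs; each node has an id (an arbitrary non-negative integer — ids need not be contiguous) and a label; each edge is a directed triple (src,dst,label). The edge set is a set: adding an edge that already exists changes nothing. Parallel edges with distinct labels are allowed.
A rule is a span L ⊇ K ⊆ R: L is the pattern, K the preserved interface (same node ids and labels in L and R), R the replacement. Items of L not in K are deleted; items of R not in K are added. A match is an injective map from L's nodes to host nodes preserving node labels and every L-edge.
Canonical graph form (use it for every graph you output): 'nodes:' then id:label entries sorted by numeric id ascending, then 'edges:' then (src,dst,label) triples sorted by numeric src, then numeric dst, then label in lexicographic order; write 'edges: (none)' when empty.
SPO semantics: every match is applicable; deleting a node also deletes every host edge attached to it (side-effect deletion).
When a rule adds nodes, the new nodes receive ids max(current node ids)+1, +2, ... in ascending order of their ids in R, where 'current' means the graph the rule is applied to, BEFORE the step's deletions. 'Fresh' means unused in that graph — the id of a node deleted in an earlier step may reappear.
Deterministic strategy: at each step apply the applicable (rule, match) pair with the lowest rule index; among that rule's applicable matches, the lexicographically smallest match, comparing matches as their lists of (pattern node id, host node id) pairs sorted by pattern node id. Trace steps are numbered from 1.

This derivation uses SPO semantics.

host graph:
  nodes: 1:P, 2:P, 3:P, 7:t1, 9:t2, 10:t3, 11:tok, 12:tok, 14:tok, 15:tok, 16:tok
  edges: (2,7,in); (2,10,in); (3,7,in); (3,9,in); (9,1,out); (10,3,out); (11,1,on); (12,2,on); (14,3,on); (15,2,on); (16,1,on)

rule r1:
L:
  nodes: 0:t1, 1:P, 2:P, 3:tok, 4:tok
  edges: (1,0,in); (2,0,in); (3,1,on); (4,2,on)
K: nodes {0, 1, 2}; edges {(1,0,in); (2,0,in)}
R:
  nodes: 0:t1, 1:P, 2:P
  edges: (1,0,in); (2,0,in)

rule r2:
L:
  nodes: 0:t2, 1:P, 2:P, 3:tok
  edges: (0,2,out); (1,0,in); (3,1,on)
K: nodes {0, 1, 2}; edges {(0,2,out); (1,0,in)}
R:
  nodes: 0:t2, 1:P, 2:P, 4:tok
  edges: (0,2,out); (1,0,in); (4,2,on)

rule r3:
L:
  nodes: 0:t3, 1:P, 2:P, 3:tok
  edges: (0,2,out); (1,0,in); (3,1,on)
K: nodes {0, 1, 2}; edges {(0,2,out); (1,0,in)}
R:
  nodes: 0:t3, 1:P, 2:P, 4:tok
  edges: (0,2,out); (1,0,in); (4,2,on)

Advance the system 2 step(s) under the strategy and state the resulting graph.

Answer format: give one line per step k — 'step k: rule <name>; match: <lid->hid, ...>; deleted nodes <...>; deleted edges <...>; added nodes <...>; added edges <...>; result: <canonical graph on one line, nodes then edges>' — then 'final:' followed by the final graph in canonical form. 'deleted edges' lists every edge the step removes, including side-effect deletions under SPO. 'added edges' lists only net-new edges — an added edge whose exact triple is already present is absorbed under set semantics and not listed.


step 1: rule r1; match: 0->7, 1->2, 2->3, 3->12, 4->14; deleted nodes 12, 14; deleted edges (12,2,on); (14,3,on); added nodes (none); added edges (none); result: nodes: 1:P, 2:P, 3:P, 7:t1, 9:t2, 10:t3, 11:tok, 15:tok, 16:tok edges: (2,7,in); (2,10,in); (3,7,in); (3,9,in); (9,1,out); (10,3,out); (11,1,on); (15,2,on); (16,1,on)
step 2: rule r3; match: 0->10, 1->2, 2->3, 3->15; deleted nodes 15; deleted edges (15,2,on); added nodes 17; added edges (17,3,on); result: nodes: 1:P, 2:P, 3:P, 7:t1, 9:t2, 10:t3, 11:tok, 16:tok, 17:tok edges: (2,7,in); (2,10,in); (3,7,in); (3,9,in); (9,1,out); (10,3,out); (11,1,on); (16,1,on); (17,3,on)
final:
nodes: 1:P, 2:P, 3:P, 7:t1, 9:t2, 10:t3, 11:tok, 16:tok, 17:tok
edges: (2,7,in); (2,10,in); (3,7,in); (3,9,in); (9,1,out); (10,3,out); (11,1,on); (16,1,on); (17,3,on)


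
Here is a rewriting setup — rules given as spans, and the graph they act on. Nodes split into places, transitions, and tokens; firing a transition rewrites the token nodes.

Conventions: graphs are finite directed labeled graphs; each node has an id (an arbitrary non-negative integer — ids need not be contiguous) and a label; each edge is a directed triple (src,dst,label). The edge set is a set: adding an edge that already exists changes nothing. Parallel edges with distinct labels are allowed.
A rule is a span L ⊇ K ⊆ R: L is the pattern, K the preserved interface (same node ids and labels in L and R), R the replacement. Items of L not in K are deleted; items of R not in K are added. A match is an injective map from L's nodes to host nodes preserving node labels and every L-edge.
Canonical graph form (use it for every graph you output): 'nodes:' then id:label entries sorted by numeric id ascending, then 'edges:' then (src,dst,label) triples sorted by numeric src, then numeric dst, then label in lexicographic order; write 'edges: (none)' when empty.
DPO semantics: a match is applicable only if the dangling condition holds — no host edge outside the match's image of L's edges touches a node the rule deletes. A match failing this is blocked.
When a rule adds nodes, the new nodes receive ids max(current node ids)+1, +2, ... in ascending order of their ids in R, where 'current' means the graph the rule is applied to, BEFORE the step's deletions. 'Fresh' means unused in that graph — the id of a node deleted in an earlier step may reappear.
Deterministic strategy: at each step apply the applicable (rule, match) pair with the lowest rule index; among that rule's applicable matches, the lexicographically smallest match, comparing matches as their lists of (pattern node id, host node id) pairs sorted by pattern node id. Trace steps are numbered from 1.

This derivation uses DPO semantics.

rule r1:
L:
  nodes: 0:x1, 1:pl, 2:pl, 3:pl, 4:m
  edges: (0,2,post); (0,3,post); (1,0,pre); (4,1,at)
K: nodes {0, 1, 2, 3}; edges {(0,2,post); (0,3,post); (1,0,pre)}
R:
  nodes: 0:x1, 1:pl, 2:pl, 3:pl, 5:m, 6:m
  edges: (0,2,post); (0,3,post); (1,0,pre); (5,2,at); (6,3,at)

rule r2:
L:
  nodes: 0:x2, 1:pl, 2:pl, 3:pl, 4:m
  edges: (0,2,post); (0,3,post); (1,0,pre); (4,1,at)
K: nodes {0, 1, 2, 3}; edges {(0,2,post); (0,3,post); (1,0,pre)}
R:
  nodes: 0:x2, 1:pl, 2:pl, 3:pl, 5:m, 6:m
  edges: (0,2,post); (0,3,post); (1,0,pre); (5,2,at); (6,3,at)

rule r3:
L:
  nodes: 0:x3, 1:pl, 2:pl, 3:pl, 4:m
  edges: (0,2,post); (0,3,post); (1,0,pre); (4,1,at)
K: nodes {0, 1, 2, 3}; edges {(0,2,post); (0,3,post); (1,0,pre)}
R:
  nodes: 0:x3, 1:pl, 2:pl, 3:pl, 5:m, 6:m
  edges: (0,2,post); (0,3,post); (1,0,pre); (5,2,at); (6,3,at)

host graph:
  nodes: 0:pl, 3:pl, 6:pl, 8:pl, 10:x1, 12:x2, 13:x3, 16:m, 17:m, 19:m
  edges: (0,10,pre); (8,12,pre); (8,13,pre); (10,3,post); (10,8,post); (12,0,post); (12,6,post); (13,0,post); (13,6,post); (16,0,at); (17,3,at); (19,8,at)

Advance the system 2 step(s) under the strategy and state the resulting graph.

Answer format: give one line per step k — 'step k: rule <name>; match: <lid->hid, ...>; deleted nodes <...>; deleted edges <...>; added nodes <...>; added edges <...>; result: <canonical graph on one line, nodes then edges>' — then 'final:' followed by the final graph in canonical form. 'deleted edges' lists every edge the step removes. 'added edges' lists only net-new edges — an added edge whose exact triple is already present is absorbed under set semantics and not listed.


step 1: rule r1; match: 0->10, 1->0, 2->3, 3->8, 4->16; deleted nodes 16; deleted edges (16,0,at); added nodes 20, 21; added edges (20,3,at); (21,8,at); result: nodes: 0:pl, 3:pl, 6:pl, 8:pl, 10:x1, 12:x2, 13:x3, 17:m, 19:m, 20:m, 21:m edges: (0,10,pre); (8,12,pre); (8,13,pre); (10,3,post); (10,8,post); (12,0,post); (12,6,post); (13,0,post); (13,6,post); (17,3,at); (19,8,at); (20,3,at); (21,8,at)
step 2: rule r2; match: 0->12, 1->8, 2->0, 3->6, 4->19; deleted nodes 19; deleted edges (19,8,at); added nodes 22, 23; added edges (22,0,at); (23,6,at); result: nodes: 0:pl, 3:pl, 6:pl, 8:pl, 10:x1, 12:x2, 13:x3, 17:m, 20:m, 21:m, 22:m, 23:m edges: (0,10,pre); (8,12,pre); (8,13,pre); (10,3,post); (10,8,post); (12,0,post); (12,6,post); (13,0,post); (13,6,post); (17,3,at); (20,3,at); (21,8,at); (22,0,at); (23,6,at)
final:
nodes: 0:pl, 3:pl, 6:pl, 8:pl, 10:x1, 12:x2, 13:x3, 17:m, 20:m, 21:m, 22:m, 23:m
edges: (0,10,pre); (8,12,pre); (8,13,pre); (10,3,post); (10,8,post); (12,0,post); (12,6,post); (13,0,post); (13,6,post); (17,3,at); (20,3,at); (21,8,at); (22,0,at); (23,6,at)


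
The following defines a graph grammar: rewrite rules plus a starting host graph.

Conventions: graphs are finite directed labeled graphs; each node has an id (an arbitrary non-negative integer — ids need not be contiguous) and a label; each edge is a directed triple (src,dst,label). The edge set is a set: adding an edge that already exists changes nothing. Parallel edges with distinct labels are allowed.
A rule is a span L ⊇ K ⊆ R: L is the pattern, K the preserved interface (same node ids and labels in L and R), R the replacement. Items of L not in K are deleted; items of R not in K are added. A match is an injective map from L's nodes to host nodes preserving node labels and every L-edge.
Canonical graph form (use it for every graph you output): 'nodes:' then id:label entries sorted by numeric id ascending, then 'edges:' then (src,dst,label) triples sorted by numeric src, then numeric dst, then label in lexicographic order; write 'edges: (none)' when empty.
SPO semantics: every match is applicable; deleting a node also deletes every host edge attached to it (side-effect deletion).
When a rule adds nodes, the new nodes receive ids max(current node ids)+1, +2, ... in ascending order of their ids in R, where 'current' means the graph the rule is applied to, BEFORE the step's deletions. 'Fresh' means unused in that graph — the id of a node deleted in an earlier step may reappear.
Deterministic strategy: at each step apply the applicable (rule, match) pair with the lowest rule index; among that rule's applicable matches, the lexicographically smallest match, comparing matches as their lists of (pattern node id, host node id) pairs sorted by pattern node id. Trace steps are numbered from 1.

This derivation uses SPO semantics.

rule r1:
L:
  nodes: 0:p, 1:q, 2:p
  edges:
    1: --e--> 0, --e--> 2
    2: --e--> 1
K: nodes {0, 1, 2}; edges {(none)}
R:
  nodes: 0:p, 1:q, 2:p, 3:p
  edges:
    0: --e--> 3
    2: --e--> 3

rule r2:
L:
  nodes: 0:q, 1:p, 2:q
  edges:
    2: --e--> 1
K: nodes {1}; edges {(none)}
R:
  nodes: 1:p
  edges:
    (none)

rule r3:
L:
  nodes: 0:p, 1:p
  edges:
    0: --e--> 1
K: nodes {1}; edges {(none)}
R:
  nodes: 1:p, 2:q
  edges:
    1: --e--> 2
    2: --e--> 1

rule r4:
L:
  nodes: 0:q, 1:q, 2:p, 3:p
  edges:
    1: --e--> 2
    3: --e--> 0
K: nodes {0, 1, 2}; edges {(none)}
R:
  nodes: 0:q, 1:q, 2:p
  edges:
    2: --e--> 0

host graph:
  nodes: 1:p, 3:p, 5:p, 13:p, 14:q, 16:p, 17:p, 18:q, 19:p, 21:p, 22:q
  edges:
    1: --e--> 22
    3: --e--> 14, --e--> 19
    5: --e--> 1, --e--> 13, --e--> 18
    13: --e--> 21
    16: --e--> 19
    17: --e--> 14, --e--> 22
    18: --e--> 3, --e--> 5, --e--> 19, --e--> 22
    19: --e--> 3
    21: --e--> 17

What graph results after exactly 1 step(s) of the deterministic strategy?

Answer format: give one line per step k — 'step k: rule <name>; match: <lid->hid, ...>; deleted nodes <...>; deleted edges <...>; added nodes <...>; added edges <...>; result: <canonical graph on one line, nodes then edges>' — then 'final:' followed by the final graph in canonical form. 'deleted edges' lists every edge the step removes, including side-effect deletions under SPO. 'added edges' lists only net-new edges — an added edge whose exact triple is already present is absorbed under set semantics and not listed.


step 1: rule r1; match: 0->3, 1->18, 2->5; deleted nodes (none); deleted edges (5,18,e); (18,3,e); (18,5,e); added nodes 23; added edges (3,23,e); (5,23,e); result: nodes: 1:p, 3:p, 5:p, 13:p, 14:q, 16:p, 17:p, 18:q, 19:p, 21:p, 22:q, 23:p edges: (1,22,e); (3,14,e); (3,19,e); (3,23,e); (5,1,e); (5,13,e); (5,23,e); (13,21,e); (16,19,e); (17,14,e); (17,22,e); (18,19,e); (18,22,e); (19,3,e); (21,17,e)
final:
nodes: 1:p, 3:p, 5:p, 13:p, 14:q, 16:p, 17:p, 18:q, 19:p, 21:p, 22:q, 23:p
edges: (1,22,e); (3,14,e); (3,19,e); (3,23,e); (5,1,e); (5,13,e); (5,23,e); (13,21,e); (16,19,e); (17,14,e); (17,22,e); (18,19,e); (18,22,e); (19,3,e); (21,17,e)


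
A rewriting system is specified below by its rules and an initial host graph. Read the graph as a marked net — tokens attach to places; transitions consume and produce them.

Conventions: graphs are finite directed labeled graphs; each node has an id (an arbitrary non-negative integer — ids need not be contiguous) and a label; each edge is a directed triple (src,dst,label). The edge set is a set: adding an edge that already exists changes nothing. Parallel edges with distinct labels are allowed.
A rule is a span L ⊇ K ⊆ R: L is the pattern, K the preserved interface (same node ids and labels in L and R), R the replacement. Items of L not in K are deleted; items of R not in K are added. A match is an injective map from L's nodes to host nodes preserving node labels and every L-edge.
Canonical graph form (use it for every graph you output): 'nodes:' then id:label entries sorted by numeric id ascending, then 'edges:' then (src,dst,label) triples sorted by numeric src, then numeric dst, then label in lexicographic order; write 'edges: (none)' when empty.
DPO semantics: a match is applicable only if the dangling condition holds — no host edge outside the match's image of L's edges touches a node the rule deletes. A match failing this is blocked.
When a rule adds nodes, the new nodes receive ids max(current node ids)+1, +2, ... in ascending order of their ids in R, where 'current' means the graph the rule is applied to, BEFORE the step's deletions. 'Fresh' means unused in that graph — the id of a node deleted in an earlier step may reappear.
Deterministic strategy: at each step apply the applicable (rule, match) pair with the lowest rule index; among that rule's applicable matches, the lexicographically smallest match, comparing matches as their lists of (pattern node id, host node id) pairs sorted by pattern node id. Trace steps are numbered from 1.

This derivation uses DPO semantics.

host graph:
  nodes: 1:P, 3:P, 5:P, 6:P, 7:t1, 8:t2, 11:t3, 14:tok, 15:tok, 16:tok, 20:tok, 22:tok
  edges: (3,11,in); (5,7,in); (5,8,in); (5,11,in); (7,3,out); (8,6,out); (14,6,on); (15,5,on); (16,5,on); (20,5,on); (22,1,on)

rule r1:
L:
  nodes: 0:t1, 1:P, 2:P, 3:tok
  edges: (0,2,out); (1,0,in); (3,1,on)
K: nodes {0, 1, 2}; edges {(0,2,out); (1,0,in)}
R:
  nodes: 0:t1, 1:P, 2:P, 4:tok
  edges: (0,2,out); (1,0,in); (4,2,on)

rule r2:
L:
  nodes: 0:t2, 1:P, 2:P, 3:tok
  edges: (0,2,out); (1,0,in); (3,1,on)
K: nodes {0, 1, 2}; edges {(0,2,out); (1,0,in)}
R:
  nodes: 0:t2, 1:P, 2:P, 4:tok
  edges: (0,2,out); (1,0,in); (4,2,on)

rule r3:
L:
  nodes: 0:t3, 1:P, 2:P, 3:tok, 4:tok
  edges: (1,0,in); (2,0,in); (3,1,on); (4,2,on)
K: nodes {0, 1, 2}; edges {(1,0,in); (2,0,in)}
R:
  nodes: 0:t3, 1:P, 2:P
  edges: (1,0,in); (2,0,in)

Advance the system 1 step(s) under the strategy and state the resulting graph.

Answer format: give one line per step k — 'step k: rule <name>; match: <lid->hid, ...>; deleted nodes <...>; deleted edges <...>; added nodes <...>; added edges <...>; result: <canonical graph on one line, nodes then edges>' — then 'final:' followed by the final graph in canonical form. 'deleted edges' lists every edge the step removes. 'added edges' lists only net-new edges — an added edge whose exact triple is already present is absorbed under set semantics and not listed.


step 1: rule r1; match: 0->7, 1->5, 2->3, 3->15; deleted nodes 15; deleted edges (15,5,on); added nodes 23; added edges (23,3,on); result: nodes: 1:P, 3:P, 5:P, 6:P, 7:t1, 8:t2, 11:t3, 14:tok, 16:tok, 20:tok, 22:tok, 23:tok edges: (3,11,in); (5,7,in); (5,8,in); (5,11,in); (7,3,out); (8,6,out); (14,6,on); (16,5,on); (20,5,on); (22,1,on); (23,3,on)
final:
nodes: 1:P, 3:P, 5:P, 6:P, 7:t1, 8:t2, 11:t3, 14:tok, 16:tok, 20:tok, 22:tok, 23:tok
edges: (3,11,in); (5,7,in); (5,8,in); (5,11,in); (7,3,out); (8,6,out); (14,6,on); (16,5,on); (20,5,on); (22,1,on); (23,3,on)


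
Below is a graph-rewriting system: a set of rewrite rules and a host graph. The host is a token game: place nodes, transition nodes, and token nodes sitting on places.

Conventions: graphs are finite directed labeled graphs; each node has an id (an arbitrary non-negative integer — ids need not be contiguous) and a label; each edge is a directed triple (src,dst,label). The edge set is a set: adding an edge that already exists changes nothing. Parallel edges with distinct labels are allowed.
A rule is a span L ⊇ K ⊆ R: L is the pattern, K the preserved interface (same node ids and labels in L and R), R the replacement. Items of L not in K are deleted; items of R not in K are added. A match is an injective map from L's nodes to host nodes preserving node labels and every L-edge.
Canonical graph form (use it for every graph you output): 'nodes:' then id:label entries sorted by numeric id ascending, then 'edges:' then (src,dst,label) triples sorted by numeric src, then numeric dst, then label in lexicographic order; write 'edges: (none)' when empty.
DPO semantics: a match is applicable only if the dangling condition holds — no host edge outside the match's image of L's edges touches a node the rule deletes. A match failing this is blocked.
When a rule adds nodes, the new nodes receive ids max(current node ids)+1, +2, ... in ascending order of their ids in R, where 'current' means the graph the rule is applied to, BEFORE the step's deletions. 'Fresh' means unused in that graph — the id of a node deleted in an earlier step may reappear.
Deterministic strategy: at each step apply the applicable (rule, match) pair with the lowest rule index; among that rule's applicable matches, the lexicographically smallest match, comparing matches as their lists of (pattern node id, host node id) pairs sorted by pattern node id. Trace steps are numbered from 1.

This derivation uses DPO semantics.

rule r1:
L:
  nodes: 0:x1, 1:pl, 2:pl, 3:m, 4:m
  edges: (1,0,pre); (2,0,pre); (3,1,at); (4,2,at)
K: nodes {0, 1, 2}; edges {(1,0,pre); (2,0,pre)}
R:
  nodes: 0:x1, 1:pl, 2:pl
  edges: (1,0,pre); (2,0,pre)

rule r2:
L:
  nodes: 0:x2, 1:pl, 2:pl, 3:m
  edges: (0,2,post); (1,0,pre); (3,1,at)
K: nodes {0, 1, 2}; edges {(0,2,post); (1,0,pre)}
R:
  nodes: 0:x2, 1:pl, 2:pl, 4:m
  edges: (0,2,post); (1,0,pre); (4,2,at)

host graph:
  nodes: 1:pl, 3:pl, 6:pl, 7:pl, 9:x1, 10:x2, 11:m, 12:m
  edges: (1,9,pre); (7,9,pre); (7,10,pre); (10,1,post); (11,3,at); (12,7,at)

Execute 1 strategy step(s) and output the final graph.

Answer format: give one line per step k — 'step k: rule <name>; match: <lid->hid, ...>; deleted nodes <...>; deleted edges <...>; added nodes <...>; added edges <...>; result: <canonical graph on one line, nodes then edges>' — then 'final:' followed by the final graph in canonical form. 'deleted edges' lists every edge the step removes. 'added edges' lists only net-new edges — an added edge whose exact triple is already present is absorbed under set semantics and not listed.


step 1: rule r2; match: 0->10, 1->7, 2->1, 3->12; deleted nodes 12; deleted edges (12,7,at); added nodes 13; added edges (13,1,at); result: nodes: 1:pl, 3:pl, 6:pl, 7:pl, 9:x1, 10:x2, 11:m, 13:m edges: (1,9,pre); (7,9,pre); (7,10,pre); (10,1,post); (11,3,at); (13,1,at)
final:
nodes: 1:pl, 3:pl, 6:pl, 7:pl, 9:x1, 10:x2, 11:m, 13:m
edges: (1,9,pre); (7,9,pre); (7,10,pre); (10,1,post); (11,3,at); (13,1,at)


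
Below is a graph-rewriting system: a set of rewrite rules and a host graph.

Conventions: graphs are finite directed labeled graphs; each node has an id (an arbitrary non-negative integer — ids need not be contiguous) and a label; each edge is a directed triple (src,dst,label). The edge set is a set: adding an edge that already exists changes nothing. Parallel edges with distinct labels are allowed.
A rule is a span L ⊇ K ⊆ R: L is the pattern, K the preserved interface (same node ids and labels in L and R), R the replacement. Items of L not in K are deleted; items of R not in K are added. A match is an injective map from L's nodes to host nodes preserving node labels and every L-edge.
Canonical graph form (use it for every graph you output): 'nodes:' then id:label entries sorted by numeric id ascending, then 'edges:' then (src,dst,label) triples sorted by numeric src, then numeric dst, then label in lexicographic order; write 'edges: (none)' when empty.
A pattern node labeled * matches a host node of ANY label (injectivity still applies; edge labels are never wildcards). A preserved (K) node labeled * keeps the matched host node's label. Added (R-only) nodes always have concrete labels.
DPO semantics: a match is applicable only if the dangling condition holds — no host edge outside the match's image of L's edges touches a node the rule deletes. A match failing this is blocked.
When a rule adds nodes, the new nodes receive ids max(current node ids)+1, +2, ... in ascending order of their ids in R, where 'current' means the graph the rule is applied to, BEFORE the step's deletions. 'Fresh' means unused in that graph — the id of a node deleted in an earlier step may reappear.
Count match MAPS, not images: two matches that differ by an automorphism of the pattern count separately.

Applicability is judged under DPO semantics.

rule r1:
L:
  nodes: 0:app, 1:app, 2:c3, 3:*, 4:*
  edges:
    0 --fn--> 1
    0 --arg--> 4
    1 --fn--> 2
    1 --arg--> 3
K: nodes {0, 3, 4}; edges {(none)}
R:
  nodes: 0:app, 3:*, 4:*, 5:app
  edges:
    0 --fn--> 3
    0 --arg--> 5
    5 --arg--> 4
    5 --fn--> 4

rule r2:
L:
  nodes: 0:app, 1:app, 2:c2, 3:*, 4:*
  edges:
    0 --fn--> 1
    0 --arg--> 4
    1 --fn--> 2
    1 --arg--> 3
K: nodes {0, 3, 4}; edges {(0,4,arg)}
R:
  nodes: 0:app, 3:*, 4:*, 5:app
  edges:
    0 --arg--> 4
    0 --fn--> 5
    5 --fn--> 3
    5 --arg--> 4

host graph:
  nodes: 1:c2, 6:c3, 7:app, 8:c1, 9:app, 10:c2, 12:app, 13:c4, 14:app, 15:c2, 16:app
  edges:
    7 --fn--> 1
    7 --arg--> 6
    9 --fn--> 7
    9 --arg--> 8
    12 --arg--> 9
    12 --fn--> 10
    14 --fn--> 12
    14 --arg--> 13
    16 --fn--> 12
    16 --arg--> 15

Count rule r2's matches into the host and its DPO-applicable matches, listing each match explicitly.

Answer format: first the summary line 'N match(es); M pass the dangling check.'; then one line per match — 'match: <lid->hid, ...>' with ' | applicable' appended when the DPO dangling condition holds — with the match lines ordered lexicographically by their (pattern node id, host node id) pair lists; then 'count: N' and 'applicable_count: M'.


3 match(es); 1 pass the dangling check.
match: 0->9, 1->7, 2->1, 3->6, 4->8 | applicable
match: 0->14, 1->12, 2->10, 3->9, 4->13
match: 0->16, 1->12, 2->10, 3->9, 4->15
count: 3
applicable_count: 1


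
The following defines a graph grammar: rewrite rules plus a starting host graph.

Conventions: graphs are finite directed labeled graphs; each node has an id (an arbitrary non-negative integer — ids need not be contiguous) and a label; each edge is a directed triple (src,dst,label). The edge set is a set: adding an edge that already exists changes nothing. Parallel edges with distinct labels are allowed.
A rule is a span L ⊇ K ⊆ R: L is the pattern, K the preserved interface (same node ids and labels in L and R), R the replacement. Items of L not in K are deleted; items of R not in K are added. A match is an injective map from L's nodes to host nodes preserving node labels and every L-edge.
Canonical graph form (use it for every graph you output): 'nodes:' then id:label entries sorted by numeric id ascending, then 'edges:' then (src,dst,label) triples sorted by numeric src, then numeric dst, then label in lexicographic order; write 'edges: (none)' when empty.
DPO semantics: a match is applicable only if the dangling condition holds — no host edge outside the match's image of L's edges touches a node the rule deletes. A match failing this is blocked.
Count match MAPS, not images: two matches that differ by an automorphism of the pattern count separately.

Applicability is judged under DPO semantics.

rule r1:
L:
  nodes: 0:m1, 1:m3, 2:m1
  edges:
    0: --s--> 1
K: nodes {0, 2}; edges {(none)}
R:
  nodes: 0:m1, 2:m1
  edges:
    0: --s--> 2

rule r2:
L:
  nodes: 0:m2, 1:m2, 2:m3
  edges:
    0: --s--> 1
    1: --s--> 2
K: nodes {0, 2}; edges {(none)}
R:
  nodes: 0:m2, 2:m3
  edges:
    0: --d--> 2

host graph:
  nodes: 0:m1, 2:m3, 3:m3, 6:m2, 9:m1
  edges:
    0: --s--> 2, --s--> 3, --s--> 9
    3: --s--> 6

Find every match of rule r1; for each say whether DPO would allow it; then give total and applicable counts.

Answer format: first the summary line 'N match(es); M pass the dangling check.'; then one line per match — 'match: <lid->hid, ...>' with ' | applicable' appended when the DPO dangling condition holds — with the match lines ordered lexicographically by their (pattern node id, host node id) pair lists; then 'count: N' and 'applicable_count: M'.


2 match(es); 1 pass the dangling check.
match: 0->0, 1->2, 2->9 | applicable
match: 0->0, 1->3, 2->9
count: 2
applicable_count: 1


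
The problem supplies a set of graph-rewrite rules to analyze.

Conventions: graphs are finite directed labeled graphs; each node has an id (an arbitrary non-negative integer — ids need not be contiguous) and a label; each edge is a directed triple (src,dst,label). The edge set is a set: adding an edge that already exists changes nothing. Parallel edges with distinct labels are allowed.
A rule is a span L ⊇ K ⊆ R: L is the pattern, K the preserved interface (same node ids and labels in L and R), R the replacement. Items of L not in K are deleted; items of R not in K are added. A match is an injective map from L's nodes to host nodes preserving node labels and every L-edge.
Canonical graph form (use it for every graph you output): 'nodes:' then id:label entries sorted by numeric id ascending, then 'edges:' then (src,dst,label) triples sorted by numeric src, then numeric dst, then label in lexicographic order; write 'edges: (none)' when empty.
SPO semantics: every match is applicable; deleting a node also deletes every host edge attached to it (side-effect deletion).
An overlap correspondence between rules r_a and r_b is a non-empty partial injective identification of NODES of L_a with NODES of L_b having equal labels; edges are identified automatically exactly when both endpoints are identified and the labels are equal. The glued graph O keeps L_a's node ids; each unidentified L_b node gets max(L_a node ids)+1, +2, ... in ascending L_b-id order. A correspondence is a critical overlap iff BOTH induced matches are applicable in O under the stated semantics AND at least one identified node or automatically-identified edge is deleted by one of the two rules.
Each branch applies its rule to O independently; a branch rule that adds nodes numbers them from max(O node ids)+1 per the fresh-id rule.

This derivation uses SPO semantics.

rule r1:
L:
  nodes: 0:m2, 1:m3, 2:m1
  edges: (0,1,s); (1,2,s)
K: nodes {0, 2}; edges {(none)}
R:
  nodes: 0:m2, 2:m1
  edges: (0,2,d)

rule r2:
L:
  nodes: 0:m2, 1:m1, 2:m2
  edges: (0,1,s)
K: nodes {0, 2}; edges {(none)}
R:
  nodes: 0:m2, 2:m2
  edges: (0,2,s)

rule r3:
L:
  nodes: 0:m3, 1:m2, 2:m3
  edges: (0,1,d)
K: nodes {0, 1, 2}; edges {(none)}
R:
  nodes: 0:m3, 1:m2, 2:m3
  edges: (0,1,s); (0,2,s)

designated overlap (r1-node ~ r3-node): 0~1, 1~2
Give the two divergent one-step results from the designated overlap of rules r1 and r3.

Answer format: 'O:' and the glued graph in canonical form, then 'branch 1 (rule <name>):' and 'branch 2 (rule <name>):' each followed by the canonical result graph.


O:
nodes: 0:m2, 1:m3, 2:m1, 3:m3
edges: (0,1,s); (1,2,s); (3,0,d)
branch 1 (rule r1):
nodes: 0:m2, 2:m1, 3:m3
edges: (0,2,d); (3,0,d)
branch 2 (rule r3):
nodes: 0:m2, 1:m3, 2:m1, 3:m3
edges: (0,1,s); (1,2,s); (3,0,s); (3,1,s)


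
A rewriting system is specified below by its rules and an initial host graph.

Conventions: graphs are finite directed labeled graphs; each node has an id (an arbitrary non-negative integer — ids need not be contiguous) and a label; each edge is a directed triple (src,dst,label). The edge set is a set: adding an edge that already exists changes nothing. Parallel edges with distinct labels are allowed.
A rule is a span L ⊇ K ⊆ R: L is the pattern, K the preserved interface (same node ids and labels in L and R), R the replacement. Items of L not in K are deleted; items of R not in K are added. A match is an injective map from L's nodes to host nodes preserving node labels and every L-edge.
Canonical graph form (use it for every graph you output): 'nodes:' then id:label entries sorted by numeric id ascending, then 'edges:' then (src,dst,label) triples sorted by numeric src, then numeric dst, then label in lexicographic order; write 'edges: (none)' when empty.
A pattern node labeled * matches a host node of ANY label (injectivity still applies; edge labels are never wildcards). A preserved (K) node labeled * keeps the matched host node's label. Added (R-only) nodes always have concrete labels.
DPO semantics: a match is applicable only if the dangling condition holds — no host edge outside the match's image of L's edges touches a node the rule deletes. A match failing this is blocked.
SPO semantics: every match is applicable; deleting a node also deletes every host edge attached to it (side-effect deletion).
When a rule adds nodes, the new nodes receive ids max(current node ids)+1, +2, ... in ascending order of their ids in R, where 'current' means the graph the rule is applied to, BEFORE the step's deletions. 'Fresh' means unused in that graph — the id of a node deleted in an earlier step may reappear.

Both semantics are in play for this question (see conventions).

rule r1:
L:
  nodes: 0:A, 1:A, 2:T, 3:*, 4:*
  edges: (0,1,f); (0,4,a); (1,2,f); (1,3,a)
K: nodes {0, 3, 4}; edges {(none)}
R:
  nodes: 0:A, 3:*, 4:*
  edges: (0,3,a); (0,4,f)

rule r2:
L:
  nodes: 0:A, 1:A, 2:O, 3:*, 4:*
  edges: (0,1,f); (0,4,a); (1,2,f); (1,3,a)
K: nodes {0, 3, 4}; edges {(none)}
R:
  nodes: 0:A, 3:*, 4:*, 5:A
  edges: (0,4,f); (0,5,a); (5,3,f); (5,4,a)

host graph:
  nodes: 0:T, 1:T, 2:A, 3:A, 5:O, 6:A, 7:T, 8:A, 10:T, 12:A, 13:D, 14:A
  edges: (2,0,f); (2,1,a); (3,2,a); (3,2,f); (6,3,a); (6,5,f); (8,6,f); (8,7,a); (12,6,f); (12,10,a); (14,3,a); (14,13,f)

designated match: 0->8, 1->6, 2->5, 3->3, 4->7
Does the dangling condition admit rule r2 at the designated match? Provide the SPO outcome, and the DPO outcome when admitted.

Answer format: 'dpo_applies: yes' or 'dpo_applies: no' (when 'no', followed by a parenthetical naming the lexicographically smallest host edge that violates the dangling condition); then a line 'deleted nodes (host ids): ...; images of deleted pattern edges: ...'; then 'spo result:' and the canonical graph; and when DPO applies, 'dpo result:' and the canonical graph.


dpo_applies: no
(the rule deletes node 6, which keeps host edge (12,6,f) outside the match image — the dangling condition fails, DPO blocks; SPO proceeds and side-deletes such edges)
deleted nodes (host ids): 5, 6; images of deleted pattern edges: (6,3,a); (6,5,f); (8,6,f); (8,7,a)
spo result:
nodes: 0:T, 1:T, 2:A, 3:A, 7:T, 8:A, 10:T, 12:A, 13:D, 14:A, 15:A
edges: (2,0,f); (2,1,a); (3,2,a); (3,2,f); (8,7,f); (8,15,a); (12,10,a); (14,3,a); (14,13,f); (15,3,f); (15,7,a)


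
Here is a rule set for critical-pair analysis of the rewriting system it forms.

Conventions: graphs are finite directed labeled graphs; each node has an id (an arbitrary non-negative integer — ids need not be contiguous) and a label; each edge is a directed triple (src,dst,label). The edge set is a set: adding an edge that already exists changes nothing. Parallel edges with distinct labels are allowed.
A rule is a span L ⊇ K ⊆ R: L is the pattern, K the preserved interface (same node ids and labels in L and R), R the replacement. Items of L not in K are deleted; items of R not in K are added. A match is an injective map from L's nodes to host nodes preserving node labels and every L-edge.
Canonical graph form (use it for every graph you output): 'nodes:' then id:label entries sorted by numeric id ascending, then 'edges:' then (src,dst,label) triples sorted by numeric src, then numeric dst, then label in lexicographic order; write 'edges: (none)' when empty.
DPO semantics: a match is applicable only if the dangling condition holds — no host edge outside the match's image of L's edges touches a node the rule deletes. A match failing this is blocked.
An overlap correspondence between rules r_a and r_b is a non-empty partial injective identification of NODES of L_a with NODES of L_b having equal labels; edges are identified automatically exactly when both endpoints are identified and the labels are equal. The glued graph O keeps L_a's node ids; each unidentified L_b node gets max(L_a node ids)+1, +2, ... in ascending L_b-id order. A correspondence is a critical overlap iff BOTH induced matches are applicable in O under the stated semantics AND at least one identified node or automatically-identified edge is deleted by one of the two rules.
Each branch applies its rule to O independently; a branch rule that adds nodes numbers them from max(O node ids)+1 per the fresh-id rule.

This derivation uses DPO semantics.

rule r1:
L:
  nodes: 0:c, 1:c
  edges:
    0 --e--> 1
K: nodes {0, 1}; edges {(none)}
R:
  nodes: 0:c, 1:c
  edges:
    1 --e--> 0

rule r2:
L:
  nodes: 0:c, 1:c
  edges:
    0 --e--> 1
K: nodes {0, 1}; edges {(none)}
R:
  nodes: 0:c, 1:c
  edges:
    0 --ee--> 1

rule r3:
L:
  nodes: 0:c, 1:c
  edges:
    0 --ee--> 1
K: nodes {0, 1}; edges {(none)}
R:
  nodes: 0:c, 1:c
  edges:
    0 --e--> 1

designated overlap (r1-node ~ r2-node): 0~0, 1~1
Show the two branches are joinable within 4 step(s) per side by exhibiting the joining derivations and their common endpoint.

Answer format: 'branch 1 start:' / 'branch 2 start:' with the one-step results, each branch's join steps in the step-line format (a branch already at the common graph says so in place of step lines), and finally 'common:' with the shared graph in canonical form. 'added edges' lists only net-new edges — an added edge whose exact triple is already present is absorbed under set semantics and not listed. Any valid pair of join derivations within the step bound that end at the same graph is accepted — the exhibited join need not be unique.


branch 1 start:
nodes: 0:c, 1:c
edges: (1,0,e)
branch 2 start:
nodes: 0:c, 1:c
edges: (0,1,ee)
branch 1 step 1: rule r1; match: 0->1, 1->0; deleted nodes (none); deleted edges (1,0,e); added nodes (none); added edges (0,1,e); result: nodes: 0:c, 1:c edges: (0,1,e)
branch 2 step 1: rule r3; match: 0->0, 1->1; deleted nodes (none); deleted edges (0,1,ee); added nodes (none); added edges (0,1,e); result: nodes: 0:c, 1:c edges: (0,1,e)
common:
nodes: 0:c, 1:c
edges: (0,1,e)


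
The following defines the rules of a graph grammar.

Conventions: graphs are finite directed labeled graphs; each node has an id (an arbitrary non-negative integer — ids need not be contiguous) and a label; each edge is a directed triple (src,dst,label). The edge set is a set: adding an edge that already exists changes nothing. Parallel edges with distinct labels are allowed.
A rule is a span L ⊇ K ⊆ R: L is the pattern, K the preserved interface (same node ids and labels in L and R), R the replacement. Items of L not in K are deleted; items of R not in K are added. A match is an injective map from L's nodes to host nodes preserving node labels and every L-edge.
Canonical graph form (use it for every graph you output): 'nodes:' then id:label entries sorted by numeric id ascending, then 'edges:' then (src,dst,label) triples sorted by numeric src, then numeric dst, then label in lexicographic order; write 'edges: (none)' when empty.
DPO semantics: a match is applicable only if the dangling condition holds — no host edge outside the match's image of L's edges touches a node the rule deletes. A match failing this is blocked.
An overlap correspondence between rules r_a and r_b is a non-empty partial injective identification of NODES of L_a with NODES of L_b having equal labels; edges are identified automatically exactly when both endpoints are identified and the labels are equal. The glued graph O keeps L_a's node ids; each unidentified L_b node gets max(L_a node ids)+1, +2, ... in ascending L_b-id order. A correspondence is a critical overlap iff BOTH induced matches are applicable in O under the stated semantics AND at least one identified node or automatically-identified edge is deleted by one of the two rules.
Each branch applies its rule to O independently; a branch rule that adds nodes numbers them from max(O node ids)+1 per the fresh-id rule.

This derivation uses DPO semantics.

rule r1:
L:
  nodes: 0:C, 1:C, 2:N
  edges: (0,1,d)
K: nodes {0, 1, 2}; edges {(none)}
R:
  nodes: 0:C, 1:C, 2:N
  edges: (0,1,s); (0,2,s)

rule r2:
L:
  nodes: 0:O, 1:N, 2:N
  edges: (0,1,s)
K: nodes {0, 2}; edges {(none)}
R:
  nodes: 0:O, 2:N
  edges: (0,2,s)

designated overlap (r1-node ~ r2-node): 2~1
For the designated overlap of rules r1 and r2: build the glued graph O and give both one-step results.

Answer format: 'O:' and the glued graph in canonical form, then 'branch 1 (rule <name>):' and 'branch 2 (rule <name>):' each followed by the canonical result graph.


O:
nodes: 0:C, 1:C, 2:N, 3:O, 4:N
edges: (0,1,d); (3,2,s)
branch 1 (rule r1):
nodes: 0:C, 1:C, 2:N, 3:O, 4:N
edges: (0,1,s); (0,2,s); (3,2,s)
branch 2 (rule r2):
nodes: 0:C, 1:C, 3:O, 4:N
edges: (0,1,d); (3,4,s)
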